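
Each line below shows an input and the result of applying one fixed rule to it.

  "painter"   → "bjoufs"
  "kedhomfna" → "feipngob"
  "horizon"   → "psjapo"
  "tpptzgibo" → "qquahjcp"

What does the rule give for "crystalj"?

sztubmk

In each case the input is transformed by: shift every letter 1 place forward in the alphabet (wrapping around), then delete the first character.
"crystalj" → "dsztubmk" → "sztubmk".
(Check on "horizon": → "ipsjapo" → "psjapo" ✓)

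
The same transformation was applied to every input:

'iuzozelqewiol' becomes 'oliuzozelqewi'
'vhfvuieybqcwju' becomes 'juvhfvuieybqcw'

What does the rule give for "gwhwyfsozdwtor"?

orgwhwyfsozdwt

Rule — move the last 2 characters to the front (rotate right by 2).
Doing the same to "gwhwyfsozdwtor": "orgwhwyfsozdwt".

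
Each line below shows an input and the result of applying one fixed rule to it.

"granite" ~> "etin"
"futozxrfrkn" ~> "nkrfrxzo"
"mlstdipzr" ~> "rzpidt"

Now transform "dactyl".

lyt

The pattern: delete the first 3 characters, then reverse the string.
For "dactyl" the result is "lyt".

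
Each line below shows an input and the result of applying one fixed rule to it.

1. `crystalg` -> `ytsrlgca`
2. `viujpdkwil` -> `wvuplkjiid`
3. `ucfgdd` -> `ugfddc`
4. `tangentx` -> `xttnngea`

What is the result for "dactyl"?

The transformation: sort the characters into reverse alphabetical order.
Doing the same to "dactyl": "ytldca".

ytldca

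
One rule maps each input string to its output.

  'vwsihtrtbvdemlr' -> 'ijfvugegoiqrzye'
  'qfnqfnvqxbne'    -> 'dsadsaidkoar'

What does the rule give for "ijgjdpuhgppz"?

vwtwqchutccm

The rule is to shift every letter 13 places forward in the alphabet (wrapping around) — i.e. ROT13.
So "ijgjdpuhgppz" becomes "vwtwqchutccm".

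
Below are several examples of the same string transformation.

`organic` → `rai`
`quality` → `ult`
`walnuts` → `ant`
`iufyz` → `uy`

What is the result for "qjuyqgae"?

What's happening: keep every other character starting from the second (positions 2nd, 4th, 6th, ...).
Applying that to "qjuyqgae" gives "jyge".

jyge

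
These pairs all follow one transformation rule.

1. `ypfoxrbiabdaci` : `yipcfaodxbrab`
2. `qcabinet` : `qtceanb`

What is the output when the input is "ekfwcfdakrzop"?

epkofzwrckfa

The pattern: take characters alternately from the front and the back (1st, last, 2nd, 2nd-last, ...), then delete the last character.
Working it through for "ekfwcfdakrzop": intermediate "epkofzwrckfad", final "epkofzwrckfa".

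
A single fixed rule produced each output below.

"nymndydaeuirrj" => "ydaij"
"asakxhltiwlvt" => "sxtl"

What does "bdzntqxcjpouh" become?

dtco

The transformation: keep one character in every 3, starting at position 2 (positions 2nd, 5th, 8th, ...).
"bdzntqxcjpouh" → "dtco".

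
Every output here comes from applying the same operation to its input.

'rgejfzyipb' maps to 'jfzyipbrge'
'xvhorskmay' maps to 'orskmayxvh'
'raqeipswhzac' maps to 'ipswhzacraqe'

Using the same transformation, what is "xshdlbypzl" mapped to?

dlbypzlxsh

Each output is the input with this applied: swap the front and back halves of the string, then move the last 2 characters to the front (rotate right by 2).
Working it through for "xshdlbypzl": intermediate "bypzlxshdl", final "dlbypzlxsh".
(Check on "rgejfzyipb": → "zyipbrgejf" → "jfzyipbrge" ✓)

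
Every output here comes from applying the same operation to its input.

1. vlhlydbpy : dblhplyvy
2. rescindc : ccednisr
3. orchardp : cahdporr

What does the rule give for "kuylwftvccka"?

cafckktlvuyw

The pattern: sort the characters into alphabetical order, then swap each adjacent pair of characters (1↔2, 3↔4, ...).
So "kuylwftvccka" becomes "cafckktlvuyw".
(Check on "vlhlydbpy": → "bdhllpvyy" → "dblhplyvy" ✓)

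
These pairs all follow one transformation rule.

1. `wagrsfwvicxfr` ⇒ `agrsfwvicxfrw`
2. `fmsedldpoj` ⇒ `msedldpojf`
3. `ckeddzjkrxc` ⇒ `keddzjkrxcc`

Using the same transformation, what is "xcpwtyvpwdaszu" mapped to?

Looking at the pairs, the operation is to move the first character to the end.
Applying that to "xcpwtyvpwdaszu" gives "cpwtyvpwdaszux".

cpwtyvpwdaszux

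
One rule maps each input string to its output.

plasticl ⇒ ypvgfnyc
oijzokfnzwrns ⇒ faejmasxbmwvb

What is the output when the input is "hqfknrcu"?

hpeaxsdu

The transformation: reverse the string, then shift every letter 13 places forward in the alphabet (wrapping around) — i.e. ROT13.
Starting from "hqfknrcu": after the first operation, "ucrnkfqh"; after the second, "hpeaxsdu".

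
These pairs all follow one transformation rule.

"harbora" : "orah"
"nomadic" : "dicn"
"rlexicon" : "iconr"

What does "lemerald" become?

raldl

What's happening: move the first character to the end, then delete the first 3 characters.
Applying that to "lemerald" gives "raldl".
(Check on "rlexicon": → "lexiconr" → "iconr" ✓)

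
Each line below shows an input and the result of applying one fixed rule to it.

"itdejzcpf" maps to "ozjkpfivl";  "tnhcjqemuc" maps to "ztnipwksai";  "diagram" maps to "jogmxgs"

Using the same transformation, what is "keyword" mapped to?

qkecuxj

The transformation: shift every letter 6 places forward in the alphabet (wrapping around).
"keyword" → "qkecuxj".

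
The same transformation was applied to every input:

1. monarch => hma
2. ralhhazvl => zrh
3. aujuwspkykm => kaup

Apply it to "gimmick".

The transformation: keep one character in every 3, starting at position 1 (positions 1st, 4th, 7th, ...), then move the last character to the front.
Starting from "gimmick": after the first operation, "gmk"; after the second, "kgm".

kgm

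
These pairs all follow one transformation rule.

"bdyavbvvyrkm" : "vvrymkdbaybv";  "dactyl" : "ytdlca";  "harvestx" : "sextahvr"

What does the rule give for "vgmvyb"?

Each output is the input with this applied: swap the front and back halves of the string, then swap each adjacent pair of characters (1↔2, 3↔4, ...).
For "vgmvyb", step one produces "vybvgm"; step two turns that into "yvvbmg".

yvvbmg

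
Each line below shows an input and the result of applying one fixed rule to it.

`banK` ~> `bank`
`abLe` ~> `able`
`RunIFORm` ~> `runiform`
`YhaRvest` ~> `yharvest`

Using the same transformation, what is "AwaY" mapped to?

away

Rule — convert every letter to lowercase.
For "AwaY" the result is "away".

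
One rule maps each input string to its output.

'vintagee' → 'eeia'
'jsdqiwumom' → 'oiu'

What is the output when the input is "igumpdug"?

In each case the input is transformed by: move the last 3 characters to the front (rotate right by 3), then keep only the vowels.
Starting from "igumpdug": after the first operation, "dugigump"; after the second, "uiu".

uiu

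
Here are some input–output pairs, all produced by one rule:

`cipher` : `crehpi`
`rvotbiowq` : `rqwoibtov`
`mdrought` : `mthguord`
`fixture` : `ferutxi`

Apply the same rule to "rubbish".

Looking at the pairs, the operation is to reverse the string, then move the last character to the front.
"rubbish" → "hsibbur" → "rhsibbu".

rhsibbu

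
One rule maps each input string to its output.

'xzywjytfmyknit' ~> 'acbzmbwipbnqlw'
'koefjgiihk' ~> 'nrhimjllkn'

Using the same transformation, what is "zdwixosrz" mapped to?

What's happening: shift every letter 3 places forward in the alphabet (wrapping around).
Doing the same to "zdwixosrz": "cgzlarvuc".

cgzlarvuc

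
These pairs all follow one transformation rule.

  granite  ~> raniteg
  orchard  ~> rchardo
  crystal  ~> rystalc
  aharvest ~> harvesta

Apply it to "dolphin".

What's happening: move the first character to the end.
So "dolphin" becomes "olphind".

olphind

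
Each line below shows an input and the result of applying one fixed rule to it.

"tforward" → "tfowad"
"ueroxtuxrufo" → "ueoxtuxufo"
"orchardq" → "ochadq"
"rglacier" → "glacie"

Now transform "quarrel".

The pattern: remove every "r".
Applying that to "quarrel" gives "quael".

quael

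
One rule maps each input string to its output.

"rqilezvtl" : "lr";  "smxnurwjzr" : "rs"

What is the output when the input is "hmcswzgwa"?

The rule is to move the first character to the end, then keep only the last 2 characters.
For "hmcswzgwa", step one produces "mcswzgwah"; step two turns that into "ah".

ah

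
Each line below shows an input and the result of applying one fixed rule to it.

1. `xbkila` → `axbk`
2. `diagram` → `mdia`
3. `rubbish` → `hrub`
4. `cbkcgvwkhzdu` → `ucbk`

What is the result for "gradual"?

lgra

In each case the input is transformed by: move the last character to the front, then keep only the first 4 characters.
For "gradual", step one produces "lgradua"; step two turns that into "lgra".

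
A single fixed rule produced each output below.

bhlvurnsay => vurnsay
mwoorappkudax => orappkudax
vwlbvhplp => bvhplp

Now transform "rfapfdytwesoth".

The transformation: delete the first 3 characters.
On "rfapfdytwesoth" that produces "pfdytwesoth".

pfdytwesoth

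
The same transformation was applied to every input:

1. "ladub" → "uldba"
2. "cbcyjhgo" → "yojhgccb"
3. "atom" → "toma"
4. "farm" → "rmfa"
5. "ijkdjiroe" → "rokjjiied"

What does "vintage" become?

Each output is the input with this applied: sort the characters into reverse alphabetical order.
"vintage" → "vtnigea".

vtnigea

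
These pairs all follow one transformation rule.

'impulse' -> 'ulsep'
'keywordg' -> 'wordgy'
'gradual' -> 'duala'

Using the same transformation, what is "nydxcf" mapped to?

The rule is to delete the first 2 characters, then move the first character to the end.
On "nydxcf": the first step gives "dxcf", and the second then gives "xcfd".

xcfd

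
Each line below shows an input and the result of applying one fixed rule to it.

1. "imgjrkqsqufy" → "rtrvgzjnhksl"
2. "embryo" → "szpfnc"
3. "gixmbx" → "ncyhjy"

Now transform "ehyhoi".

ipjfiz

The rule is to shift every letter 1 place forward in the alphabet (wrapping around), then swap the front and back halves of the string.
"ehyhoi" → "fizipj" → "ipjfiz".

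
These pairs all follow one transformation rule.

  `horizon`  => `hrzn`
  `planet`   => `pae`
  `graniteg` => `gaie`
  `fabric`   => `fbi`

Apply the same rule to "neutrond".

Looking at the pairs, the operation is to keep every other character starting from the first (positions 1st, 3rd, 5th, ...).
For "neutrond" the result is "nurn".

nurn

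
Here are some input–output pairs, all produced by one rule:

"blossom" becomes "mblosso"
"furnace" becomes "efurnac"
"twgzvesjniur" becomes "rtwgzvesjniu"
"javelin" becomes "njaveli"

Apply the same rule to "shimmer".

rshimme

The rule is to move the last character to the front.
"shimmer" → "rshimme".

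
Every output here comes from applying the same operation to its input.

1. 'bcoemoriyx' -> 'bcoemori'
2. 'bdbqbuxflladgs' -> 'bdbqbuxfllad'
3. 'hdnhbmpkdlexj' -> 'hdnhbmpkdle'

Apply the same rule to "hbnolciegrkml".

Rule — delete the last 2 characters.
Doing the same to "hbnolciegrkml": "hbnolciegrk".

hbnolciegrk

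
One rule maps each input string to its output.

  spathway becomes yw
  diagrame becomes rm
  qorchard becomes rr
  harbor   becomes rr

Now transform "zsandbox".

zx

The rule is to sort the characters into reverse alphabetical order, then keep only the first 2 characters.
For "zsandbox", step one produces "zxsondba"; step two turns that into "zx".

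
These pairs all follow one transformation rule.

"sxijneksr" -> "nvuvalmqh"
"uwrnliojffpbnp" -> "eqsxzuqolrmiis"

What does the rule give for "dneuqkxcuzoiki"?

lnlgqhxtnafxcr

The pattern: shift every letter 3 places forward in the alphabet (wrapping around), then move the last 3 characters to the front (rotate right by 3).
"dneuqkxcuzoiki" → "gqhxtnafxcrlnl" → "lnlgqhxtnafxcr".
(Check on "uwrnliojffpbnp": → "xzuqolrmiiseqs" → "eqsxzuqolrmiis" ✓)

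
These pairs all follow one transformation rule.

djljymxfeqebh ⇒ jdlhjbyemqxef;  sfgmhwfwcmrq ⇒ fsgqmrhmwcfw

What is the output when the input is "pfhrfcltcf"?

Looking at the pairs, the operation is to move the first character to the end, then take characters alternately from the front and the back (1st, last, 2nd, 2nd-last, ...).
Working it through for "pfhrfcltcf": intermediate "fhrfcltcfp", final "fphfrcftcl".
(Check on "djljymxfeqebh": → "jljymxfeqebhd" → "jdlhjbyemqxef" ✓)

fphfrcftcl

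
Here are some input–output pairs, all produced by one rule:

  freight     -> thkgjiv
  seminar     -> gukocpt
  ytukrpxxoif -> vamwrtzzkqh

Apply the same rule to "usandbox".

Looking at the pairs, the operation is to shift every letter 2 places forward in the alphabet (wrapping around), then swap each adjacent pair of characters (1↔2, 3↔4, ...).
On "usandbox" that produces "uwpcdfzq".

uwpcdfzq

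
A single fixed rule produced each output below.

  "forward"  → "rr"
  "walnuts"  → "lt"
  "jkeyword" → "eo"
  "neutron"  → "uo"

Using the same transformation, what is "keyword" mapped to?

yr

What's happening: keep one character in every 3, starting at position 3 (positions 3rd, 6th, 9th, ...).
For "keyword" the result is "yr".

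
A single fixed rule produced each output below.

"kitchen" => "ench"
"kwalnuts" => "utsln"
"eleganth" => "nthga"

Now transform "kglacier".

ierac

Looking at the pairs, the operation is to delete the first 3 characters, then move the first 2 characters to the end (rotate left by 2).
Starting from "kglacier": after the first operation, "acier"; after the second, "ierac".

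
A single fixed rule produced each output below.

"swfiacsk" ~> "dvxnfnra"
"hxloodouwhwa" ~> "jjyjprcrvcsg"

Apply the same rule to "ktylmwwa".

ghrrvfot

The pattern: shift every letter 5 places backward in the alphabet (wrapping around), then move the first 3 characters to the end (rotate left by 3).
Applying both steps to "ktylmwwa": "fotghrrv", then "ghrrvfot".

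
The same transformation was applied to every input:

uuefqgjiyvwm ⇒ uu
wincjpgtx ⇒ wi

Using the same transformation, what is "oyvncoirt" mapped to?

What's happening: keep only the first 2 characters.
For "oyvncoirt" the result is "oy".

oy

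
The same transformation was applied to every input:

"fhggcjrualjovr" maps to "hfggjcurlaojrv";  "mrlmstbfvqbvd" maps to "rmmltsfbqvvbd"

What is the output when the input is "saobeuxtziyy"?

The rule is to swap each adjacent pair of characters (1↔2, 3↔4, ...).
Doing the same to "saobeuxtziyy": "asbouetxizyy".

asbouetxizyy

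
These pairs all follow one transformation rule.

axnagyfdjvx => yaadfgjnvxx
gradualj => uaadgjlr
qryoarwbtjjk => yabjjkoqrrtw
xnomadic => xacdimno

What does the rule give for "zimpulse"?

zeilmpsu

What's happening: sort the characters into alphabetical order, then move the last character to the front.
On "zimpulse": the first step gives "eilmpsuz", and the second then gives "zeilmpsu".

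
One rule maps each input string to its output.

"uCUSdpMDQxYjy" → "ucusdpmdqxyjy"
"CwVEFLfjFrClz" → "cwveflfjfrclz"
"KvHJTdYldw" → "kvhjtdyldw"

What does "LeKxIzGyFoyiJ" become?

lekxizgyfoyij

What's happening: convert every letter to lowercase.
Doing the same to "LeKxIzGyFoyiJ": "lekxizgyfoyij".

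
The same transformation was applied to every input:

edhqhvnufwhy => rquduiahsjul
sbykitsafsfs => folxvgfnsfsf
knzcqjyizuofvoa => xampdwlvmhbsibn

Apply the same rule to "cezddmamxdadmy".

What's happening: shift every letter 13 places forward in the alphabet (wrapping around) — i.e. ROT13.
So "cezddmamxdadmy" becomes "prmqqznzkqnqzl".

prmqqznzkqnqzl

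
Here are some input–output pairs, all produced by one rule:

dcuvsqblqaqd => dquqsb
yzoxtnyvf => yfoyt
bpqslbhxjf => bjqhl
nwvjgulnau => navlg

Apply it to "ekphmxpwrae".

eeprmp

The pattern: keep every other character starting from the first (positions 1st, 3rd, 5th, ...), then take characters alternately from the front and the back (1st, last, 2nd, 2nd-last, ...).
Working it through for "ekphmxpwrae": intermediate "epmpre", final "eeprmp".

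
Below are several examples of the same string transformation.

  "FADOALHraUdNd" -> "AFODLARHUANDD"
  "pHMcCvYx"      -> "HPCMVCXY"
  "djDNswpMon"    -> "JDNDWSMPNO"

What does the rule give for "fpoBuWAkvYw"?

PFBOWUKAYVW

The transformation: swap each adjacent pair of characters (1↔2, 3↔4, ...), then convert every letter to uppercase.
"fpoBuWAkvYw" → "pfBoWukAYvw" → "PFBOWUKAYVW".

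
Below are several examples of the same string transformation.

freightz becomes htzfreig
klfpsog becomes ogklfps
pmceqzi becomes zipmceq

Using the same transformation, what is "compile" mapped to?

What's happening: move the first 2 characters to the end (rotate left by 2), then move the first 3 characters to the end (rotate left by 3).
Starting from "compile": after the first operation, "mpileco"; after the second, "lecompi".

lecompi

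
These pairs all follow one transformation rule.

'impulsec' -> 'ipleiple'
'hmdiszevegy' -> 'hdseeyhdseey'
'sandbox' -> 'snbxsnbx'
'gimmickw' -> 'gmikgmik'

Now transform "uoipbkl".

Rule — keep every other character starting from the first (positions 1st, 3rd, 5th, ...), then write the whole string twice.
Starting from "uoipbkl": after the first operation, "uibl"; after the second, "uibluibl".
(Check on "sandbox": → "snbx" → "snbxsnbx" ✓)

uibluibl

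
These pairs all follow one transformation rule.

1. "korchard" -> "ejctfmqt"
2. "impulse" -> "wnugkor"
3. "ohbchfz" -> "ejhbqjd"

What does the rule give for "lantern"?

The transformation: move the first 3 characters to the end (rotate left by 3), then shift every letter 2 places forward in the alphabet (wrapping around).
Starting from "lantern": after the first operation, "ternlan"; after the second, "vgtpncp".

vgtpncp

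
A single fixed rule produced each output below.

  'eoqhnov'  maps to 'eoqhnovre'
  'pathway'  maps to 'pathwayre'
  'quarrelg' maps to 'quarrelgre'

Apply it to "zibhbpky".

zibhbpkyre

The transformation: append "re".
For "zibhbpky" the result is "zibhbpkyre".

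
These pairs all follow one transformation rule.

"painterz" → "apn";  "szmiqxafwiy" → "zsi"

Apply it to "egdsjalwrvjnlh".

ges

Rule — swap each adjacent pair of characters (1↔2, 3↔4, ...), then keep only the first 3 characters.
On "egdsjalwrvjnlh" that produces "ges".
(Check on "painterz": → "apnietzr" → "apn" ✓)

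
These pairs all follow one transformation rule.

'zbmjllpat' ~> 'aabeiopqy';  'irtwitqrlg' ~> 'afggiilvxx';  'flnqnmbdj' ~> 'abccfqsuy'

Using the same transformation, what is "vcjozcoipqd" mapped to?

What's happening: shift every letter 11 places backward in the alphabet (wrapping around), then sort the characters into alphabetical order.
On "vcjozcoipqd" that produces "ddefkorrsxy".

ddefkorrsxy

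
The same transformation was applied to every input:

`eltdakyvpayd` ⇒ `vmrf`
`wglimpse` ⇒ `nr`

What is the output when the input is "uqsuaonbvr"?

The pattern: keep one character in every 3, starting at position 3 (positions 3rd, 6th, 9th, ...), then shift every letter 2 places forward in the alphabet (wrapping around).
For "uqsuaonbvr", step one produces "sov"; step two turns that into "uqx".
(Check on "wglimpse": → "lp" → "nr" ✓)

uqx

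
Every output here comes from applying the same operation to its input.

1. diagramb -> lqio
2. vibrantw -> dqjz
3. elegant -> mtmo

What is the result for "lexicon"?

tmfq

The rule is to shift every letter 8 places forward in the alphabet (wrapping around), then keep only the first 4 characters.
For "lexicon", step one produces "tmfqkwv"; step two turns that into "tmfq".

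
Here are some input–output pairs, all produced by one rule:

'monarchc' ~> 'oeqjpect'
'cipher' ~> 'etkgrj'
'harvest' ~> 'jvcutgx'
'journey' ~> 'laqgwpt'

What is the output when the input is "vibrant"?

xvkpdct

What's happening: shift every letter 2 places forward in the alphabet (wrapping around), then take characters alternately from the front and the back (1st, last, 2nd, 2nd-last, ...).
Applying both steps to "vibrant": "xkdtcpv", then "xvkpdct".
(Check on "journey": → "lqwtpga" → "laqgwpt" ✓)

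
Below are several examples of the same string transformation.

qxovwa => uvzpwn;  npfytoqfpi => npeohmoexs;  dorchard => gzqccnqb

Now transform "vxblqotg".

pnsfuwak

The transformation: swap the front and back halves of the string, then shift every letter 1 place backward in the alphabet (wrapping around).
"vxblqotg" → "qotgvxbl" → "pnsfuwak".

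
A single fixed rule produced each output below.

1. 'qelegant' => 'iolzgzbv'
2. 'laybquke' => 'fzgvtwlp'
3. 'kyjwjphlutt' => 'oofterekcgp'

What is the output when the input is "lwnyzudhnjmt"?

Looking at the pairs, the operation is to move the last 2 characters to the front (rotate right by 2), then shift every letter 5 places backward in the alphabet (wrapping around).
For "lwnyzudhnjmt", step one produces "mtlwnyzudhnj"; step two turns that into "hogritupycie".

hogritupycie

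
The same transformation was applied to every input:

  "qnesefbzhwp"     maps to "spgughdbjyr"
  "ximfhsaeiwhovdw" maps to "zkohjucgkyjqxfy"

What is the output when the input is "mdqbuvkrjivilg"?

ofsdwxmtlkxkni

The rule is to shift every letter 2 places forward in the alphabet (wrapping around).
So "mdqbuvkrjivilg" becomes "ofsdwxmtlkxkni".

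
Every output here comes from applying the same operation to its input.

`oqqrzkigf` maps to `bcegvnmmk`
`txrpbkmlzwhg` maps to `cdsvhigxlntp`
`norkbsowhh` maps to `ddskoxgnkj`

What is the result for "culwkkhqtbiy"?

uexpmdggshqy

What's happening: shift every letter 4 places backward in the alphabet (wrapping around), then reverse the string.
Starting from "culwkkhqtbiy": after the first operation, "yqhsggdmpxeu"; after the second, "uexpmdggshqy".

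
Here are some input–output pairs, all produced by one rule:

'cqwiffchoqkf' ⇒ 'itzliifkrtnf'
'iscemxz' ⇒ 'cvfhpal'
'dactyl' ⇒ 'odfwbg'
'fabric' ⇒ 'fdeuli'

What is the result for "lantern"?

qdqwhuo

The transformation: swap the first and last characters, then shift every letter 3 places forward in the alphabet (wrapping around).
Working it through for "lantern": intermediate "nanterl", final "qdqwhuo".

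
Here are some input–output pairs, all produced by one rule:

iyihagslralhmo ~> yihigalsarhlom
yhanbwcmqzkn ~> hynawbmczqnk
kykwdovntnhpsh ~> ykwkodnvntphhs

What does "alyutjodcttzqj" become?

lauyjtdotcztjq

In each case the input is transformed by: swap each adjacent pair of characters (1↔2, 3↔4, ...).
Applying that to "alyutjodcttzqj" gives "lauyjtdotcztjq".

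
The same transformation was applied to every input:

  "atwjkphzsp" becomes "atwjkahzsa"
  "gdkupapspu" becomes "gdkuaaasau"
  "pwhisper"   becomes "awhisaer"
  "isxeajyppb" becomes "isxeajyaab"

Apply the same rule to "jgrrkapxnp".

jgrrkaaxna

Looking at the pairs, the operation is to replace every "p" with "a".
"jgrrkapxnp" → "jgrrkaaxna".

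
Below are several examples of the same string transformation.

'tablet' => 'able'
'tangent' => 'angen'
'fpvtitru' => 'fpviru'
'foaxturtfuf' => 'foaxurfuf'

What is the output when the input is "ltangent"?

Looking at the pairs, the operation is to remove every "t".
Applying that to "ltangent" gives "langen".

langen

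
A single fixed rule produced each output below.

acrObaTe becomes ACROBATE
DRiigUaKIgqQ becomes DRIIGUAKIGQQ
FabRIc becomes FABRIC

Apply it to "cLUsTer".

CLUSTER

Looking at the pairs, the operation is to convert every letter to uppercase.
On "cLUsTer" that produces "CLUSTER".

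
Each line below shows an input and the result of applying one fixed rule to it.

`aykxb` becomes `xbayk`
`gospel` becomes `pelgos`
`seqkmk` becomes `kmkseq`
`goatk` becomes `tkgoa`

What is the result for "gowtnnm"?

In each case the input is transformed by: move the first 3 characters to the end (rotate left by 3).
So "gowtnnm" becomes "tnnmgow".

tnnmgow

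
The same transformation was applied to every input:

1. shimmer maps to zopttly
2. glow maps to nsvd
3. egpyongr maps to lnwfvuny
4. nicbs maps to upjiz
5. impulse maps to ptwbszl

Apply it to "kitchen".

rpajolu

What's happening: shift every letter 7 places forward in the alphabet (wrapping around).
For "kitchen" the result is "rpajolu".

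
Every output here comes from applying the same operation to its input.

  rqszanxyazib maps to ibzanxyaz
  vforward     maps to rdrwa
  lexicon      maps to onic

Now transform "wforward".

The pattern: delete the first 3 characters, then move the last 2 characters to the front (rotate right by 2).
On "wforward": the first step gives "rward", and the second then gives "rdrwa".

rdrwa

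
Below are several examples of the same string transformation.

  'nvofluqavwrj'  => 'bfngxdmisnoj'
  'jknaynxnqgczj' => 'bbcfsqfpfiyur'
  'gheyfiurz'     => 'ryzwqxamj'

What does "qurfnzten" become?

fimjxfrlw

Looking at the pairs, the operation is to move the last character to the front, then shift every letter 8 places backward in the alphabet (wrapping around).
Starting from "qurfnzten": after the first operation, "nqurfnzte"; after the second, "fimjxfrlw".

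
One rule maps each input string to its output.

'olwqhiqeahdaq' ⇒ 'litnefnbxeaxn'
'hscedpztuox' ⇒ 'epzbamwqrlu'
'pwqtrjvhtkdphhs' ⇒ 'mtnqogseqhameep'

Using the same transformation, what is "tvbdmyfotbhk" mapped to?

qsyajvclqyeh

The transformation: shift every letter 3 places backward in the alphabet (wrapping around).
Doing the same to "tvbdmyfotbhk": "qsyajvclqyeh".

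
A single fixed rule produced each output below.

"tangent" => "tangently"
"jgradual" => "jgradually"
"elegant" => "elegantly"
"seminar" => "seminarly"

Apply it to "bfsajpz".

The transformation: append "ly".
Doing the same to "bfsajpz": "bfsajpzly".

bfsajpzly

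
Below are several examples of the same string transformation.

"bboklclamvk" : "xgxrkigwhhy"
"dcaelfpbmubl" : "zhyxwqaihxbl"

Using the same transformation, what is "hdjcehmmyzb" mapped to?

Rule — shift every letter 4 places backward in the alphabet (wrapping around), then take characters alternately from the front and the back (1st, last, 2nd, 2nd-last, ...).
Working it through for "hdjcehmmyzb": intermediate "dzfyadiiuvx", final "dxzvfuyiaid".

dxzvfuyiaid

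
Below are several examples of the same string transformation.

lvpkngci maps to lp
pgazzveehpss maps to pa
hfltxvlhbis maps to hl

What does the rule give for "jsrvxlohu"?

Looking at the pairs, the operation is to keep every other character starting from the first (positions 1st, 3rd, 5th, ...), then keep only the first 2 characters.
Doing the same to "jsrvxlohu": "jr".

jr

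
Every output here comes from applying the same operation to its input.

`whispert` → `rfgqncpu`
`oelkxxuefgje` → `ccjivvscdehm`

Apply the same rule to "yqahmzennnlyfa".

yoyfkxcllljwdw

Rule — swap the first and last characters, then shift every letter 2 places backward in the alphabet (wrapping around).
Applying both steps to "yqahmzennnlyfa": "aqahmzennnlyfy", then "yoyfkxcllljwdw".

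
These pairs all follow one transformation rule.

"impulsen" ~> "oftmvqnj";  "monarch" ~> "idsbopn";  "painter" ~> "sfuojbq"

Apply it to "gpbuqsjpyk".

lzqktrvcqh

Looking at the pairs, the operation is to shift every letter 1 place forward in the alphabet (wrapping around), then reverse the string.
Doing the same to "gpbuqsjpyk": "lzqktrvcqh".
(Check on "painter": → "qbjoufs" → "sfuojbq" ✓)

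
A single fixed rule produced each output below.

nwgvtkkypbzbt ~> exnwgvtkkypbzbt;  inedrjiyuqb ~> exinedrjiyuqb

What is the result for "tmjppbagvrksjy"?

In each case the input is transformed by: prepend "ex".
So "tmjppbagvrksjy" becomes "extmjppbagvrksjy".

extmjppbagvrksjy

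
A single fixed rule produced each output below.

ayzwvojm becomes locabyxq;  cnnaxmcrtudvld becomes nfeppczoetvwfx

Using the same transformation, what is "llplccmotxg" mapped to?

zinnrneeoqv

Rule — move the last 2 characters to the front (rotate right by 2), then shift every letter 2 places forward in the alphabet (wrapping around).
For "llplccmotxg", step one produces "xgllplccmot"; step two turns that into "zinnrneeoqv".
(Check on "ayzwvojm": → "jmayzwvo" → "locabyxq" ✓)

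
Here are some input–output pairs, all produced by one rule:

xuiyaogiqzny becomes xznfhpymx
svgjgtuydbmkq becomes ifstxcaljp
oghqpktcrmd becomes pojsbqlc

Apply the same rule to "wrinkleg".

Looking at the pairs, the operation is to delete the first 3 characters, then shift every letter 1 place backward in the alphabet (wrapping around).
Applying both steps to "wrinkleg": "nkleg", then "mjkdf".
(Check on "svgjgtuydbmkq": → "jgtuydbmkq" → "ifstxcaljp" ✓)

mjkdf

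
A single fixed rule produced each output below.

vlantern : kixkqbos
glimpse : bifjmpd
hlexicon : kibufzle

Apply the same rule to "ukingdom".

Looking at the pairs, the operation is to shift every letter 3 places backward in the alphabet (wrapping around), then swap the first and last characters.
Starting from "ukingdom": after the first operation, "rhfkdalj"; after the second, "jhfkdalr".

jhfkdalr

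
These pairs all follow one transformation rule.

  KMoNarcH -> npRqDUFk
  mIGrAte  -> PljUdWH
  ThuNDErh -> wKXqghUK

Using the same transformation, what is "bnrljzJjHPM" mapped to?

EQUOMCmMksp

Rule — shift every letter 3 places forward in the alphabet (wrapping around), then flip the case of every letter.
On "bnrljzJjHPM": the first step gives "equomcMmKSP", and the second then gives "EQUOMCmMksp".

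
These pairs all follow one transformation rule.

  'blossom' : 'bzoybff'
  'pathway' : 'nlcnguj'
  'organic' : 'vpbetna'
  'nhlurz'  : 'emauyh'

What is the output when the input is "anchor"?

benapu

Rule — shift every letter 13 places forward in the alphabet (wrapping around) — i.e. ROT13, then move the last 2 characters to the front (rotate right by 2).
Doing the same to "anchor": "benapu".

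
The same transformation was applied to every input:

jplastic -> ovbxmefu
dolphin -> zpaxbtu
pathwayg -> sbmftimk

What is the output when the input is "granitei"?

usdmzufq

In each case the input is transformed by: move the last character to the front, then shift every letter 12 places forward in the alphabet (wrapping around).
Applying both steps to "granitei": "igranite", then "usdmzufq".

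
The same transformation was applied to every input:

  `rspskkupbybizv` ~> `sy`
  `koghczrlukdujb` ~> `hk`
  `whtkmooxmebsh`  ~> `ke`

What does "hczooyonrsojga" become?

os

What's happening: keep one character in every 3, starting at position 1 (positions 1st, 4th, 7th, ...), then keep every other character starting from the second (positions 2nd, 4th, 6th, ...).
Applying that to "hczooyonrsojga" gives "os".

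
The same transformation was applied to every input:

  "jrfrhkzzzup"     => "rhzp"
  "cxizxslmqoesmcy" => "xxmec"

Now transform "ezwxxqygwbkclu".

Each output is the input with this applied: keep one character in every 3, starting at position 2 (positions 2nd, 5th, 8th, ...).
"ezwxxqygwbkclu" → "zxgku".

zxgku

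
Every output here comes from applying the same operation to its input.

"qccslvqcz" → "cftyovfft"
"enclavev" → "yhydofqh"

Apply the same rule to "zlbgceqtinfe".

The pattern: shift every letter 3 places forward in the alphabet (wrapping around), then reverse the string.
So "zlbgceqtinfe" becomes "hiqlwthfjeoc".

hiqlwthfjeoc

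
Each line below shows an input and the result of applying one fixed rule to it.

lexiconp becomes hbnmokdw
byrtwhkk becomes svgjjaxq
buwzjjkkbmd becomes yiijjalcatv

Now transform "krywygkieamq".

Looking at the pairs, the operation is to move the first 3 characters to the end (rotate left by 3), then shift every letter 1 place backward in the alphabet (wrapping around).
"krywygkieamq" → "wygkieamqkry" → "vxfjhdzlpjqx".

vxfjhdzlpjqx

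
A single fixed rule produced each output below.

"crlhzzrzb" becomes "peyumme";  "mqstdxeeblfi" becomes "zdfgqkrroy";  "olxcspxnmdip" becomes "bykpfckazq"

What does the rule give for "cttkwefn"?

pggxjr

What's happening: shift every letter 13 places forward in the alphabet (wrapping around) — i.e. ROT13, then delete the last 2 characters.
Starting from "cttkwefn": after the first operation, "pggxjrsa"; after the second, "pggxjr".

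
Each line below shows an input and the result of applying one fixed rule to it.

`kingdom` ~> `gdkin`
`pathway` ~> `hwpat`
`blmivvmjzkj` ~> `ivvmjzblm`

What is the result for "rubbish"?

birub

The transformation: delete the last 2 characters, then move the first 3 characters to the end (rotate left by 3).
On "rubbish" that produces "birub".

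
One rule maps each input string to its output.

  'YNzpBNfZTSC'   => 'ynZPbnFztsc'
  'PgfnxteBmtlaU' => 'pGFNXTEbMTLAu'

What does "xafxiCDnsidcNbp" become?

The pattern: flip the case of every letter.
"xafxiCDnsidcNbp" → "XAFXIcdNSIDCnBP".

XAFXIcdNSIDCnBP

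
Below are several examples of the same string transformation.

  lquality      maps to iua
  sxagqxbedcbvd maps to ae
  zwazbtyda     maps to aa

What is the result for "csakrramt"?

aa

The rule is to move the last 3 characters to the front (rotate right by 3), then keep only the vowels.
"csakrramt" → "amtcsakrr" → "aa".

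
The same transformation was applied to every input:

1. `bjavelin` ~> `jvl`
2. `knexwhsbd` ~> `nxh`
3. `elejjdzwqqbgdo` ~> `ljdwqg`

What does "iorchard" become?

Rule — delete the last 2 characters, then keep every other character starting from the second (positions 2nd, 4th, 6th, ...).
On "iorchard": the first step gives "iorcha", and the second then gives "oca".

oca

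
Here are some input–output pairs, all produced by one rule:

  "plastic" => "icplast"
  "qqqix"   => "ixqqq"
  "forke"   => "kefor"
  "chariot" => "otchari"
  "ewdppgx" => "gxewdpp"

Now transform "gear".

arge

Rule — move the last 2 characters to the front (rotate right by 2).
For "gear" the result is "arge".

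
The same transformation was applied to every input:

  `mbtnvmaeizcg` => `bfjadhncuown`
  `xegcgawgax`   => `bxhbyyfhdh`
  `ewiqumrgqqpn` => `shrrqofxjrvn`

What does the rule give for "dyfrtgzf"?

In each case the input is transformed by: shift every letter 1 place forward in the alphabet (wrapping around), then swap the front and back halves of the string.
Applying both steps to "dyfrtgzf": "ezgsuhag", then "uhagezgs".
(Check on "ewiqumrgqqpn": → "fxjrvnshrrqo" → "shrrqofxjrvn" ✓)

uhagezgs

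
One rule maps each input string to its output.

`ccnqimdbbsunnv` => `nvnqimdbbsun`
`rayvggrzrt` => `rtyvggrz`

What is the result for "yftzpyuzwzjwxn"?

xntzpyuzwzjw

The rule is to delete the first 2 characters, then move the last 2 characters to the front (rotate right by 2).
Starting from "yftzpyuzwzjwxn": after the first operation, "tzpyuzwzjwxn"; after the second, "xntzpyuzwzjw".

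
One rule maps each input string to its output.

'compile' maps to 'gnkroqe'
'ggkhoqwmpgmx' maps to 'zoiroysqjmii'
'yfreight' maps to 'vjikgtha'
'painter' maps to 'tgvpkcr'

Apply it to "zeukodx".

Looking at the pairs, the operation is to shift every letter 2 places forward in the alphabet (wrapping around), then reverse the string.
On "zeukodx": the first step gives "bgwmqfz", and the second then gives "zfqmwgb".

zfqmwgb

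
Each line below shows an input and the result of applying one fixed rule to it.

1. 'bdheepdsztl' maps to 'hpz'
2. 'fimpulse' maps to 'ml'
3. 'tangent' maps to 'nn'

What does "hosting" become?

In each case the input is transformed by: keep one character in every 3, starting at position 3 (positions 3rd, 6th, 9th, ...).
Applying that to "hosting" gives "sn".

sn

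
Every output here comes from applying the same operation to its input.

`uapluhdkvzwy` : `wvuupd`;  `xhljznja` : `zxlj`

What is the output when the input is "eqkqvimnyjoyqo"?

Looking at the pairs, the operation is to keep every other character starting from the first (positions 1st, 3rd, 5th, ...), then sort the characters into reverse alphabetical order.
Working it through for "eqkqvimnyjoyqo": intermediate "ekvmyoq", final "yvqomke".

yvqomke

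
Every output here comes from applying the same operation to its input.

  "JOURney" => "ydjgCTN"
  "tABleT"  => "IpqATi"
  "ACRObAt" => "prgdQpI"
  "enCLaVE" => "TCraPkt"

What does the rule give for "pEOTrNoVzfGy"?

What's happening: shift every letter 11 places backward in the alphabet (wrapping around), then flip the case of every letter.
Working it through for "pEOTrNoVzfGy": intermediate "eTDIgCdKouVn", final "EtdiGcDkOUvN".

EtdiGcDkOUvN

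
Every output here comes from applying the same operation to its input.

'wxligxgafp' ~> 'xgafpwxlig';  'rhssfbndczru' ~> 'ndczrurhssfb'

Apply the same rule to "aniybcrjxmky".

What's happening: swap the front and back halves of the string.
Applying that to "aniybcrjxmky" gives "rjxmkyaniybc".

rjxmkyaniybc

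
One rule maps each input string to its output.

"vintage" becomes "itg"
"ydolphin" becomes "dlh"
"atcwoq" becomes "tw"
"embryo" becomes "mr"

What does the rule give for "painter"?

What's happening: delete the last character, then keep every other character starting from the second (positions 2nd, 4th, 6th, ...).
Working it through for "painter": intermediate "painte", final "ane".

ane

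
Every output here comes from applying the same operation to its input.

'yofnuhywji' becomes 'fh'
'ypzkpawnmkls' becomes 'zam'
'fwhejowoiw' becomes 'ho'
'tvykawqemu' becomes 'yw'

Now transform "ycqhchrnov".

Each output is the input with this applied: keep one character in every 3, starting at position 3 (positions 3rd, 6th, 9th, ...), then delete the last character.
Applying both steps to "ycqhchrnov": "qho", then "qh".

qh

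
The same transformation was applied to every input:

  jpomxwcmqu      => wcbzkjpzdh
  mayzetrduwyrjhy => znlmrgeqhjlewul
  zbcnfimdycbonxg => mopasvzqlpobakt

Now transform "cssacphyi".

pffnpculv

Each output is the input with this applied: shift every letter 13 places forward in the alphabet (wrapping around) — i.e. ROT13.
On "cssacphyi" that produces "pffnpculv".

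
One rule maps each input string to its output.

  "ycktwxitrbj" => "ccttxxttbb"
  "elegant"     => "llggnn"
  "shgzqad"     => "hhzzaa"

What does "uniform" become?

The transformation: keep every other character starting from the second (positions 2nd, 4th, 6th, ...), then double every character.
For "uniform", step one produces "nfr"; step two turns that into "nnffrr".

nnffrr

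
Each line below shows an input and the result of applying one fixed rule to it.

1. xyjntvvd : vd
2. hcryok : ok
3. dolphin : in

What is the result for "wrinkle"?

le

What's happening: keep only the last 2 characters.
So "wrinkle" becomes "le".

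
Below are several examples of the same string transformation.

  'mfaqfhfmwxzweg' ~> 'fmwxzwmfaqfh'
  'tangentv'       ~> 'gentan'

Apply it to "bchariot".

The transformation: delete the last 2 characters, then swap the front and back halves of the string.
"bchariot" → "bchari" → "aribch".

aribch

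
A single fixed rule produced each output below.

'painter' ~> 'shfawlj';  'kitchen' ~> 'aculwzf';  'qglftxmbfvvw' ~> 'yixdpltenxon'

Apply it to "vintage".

Rule — swap each adjacent pair of characters (1↔2, 3↔4, ...), then shift every letter 8 places backward in the alphabet (wrapping around).
On "vintage" that produces "anlfysw".
(Check on "qglftxmbfvvw": → "gqflxtbmvfwv" → "yixdpltenxon" ✓)

anlfysw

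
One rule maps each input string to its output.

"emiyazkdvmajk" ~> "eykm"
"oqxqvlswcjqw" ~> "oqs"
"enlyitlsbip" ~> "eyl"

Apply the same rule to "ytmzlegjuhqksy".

The rule is to delete the last 3 characters, then keep one character in every 3, starting at position 1 (positions 1st, 4th, 7th, ...).
Starting from "ytmzlegjuhqksy": after the first operation, "ytmzlegjuhq"; after the second, "yzgh".

yzgh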